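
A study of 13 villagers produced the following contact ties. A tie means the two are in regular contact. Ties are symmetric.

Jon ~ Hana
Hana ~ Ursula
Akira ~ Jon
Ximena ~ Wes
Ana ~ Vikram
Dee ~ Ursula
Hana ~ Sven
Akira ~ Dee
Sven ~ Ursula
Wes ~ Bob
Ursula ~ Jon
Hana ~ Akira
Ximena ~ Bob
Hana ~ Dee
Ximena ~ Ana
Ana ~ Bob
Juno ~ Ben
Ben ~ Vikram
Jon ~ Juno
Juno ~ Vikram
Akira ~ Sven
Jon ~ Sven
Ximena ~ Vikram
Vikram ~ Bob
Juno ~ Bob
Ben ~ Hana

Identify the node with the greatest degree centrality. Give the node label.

Degrees — Akira:4, Ana:3, Ben:3, Bob:5, Dee:3, Hana:6, Jon:5, Juno:4, Sven:4, Ursula:4, Vikram:5, Wes:2, Ximena:4.
The maximum is 6, attained only by Hana.

Hana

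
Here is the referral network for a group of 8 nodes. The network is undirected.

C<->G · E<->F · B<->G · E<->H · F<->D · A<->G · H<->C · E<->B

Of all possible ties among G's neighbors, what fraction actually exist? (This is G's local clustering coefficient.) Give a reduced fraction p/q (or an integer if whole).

G's neighbors: A, B, and C (k = 3).
Possible neighbor pairs: C(3,2) = 3. Edges among them: none → e = 0.
Clustering(G) = 0/3 = 0.

0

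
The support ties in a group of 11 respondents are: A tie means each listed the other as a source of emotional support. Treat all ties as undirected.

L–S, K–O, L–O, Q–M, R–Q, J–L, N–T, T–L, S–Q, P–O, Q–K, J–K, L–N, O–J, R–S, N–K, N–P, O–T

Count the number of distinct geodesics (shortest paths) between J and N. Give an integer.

The shortest distance is 2. The length-2 paths are: J–L–N; J–K–N.
That gives 2 distinct shortest paths.

2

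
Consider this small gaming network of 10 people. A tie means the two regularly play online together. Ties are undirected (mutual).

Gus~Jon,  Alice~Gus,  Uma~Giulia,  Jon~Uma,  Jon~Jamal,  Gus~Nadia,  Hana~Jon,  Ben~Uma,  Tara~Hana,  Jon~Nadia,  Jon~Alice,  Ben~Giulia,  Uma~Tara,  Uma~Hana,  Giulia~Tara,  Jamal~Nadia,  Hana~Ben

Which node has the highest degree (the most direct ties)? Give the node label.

Jon

Degrees — Alice:2, Ben:3, Giulia:3, Gus:3, Hana:4, Jamal:2, Jon:6, Nadia:3, Tara:3, Uma:5.
The maximum is 6, attained only by Jon.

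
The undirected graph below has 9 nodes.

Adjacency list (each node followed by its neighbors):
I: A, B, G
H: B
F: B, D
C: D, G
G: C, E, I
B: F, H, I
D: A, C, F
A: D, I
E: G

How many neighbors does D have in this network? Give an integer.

3

D is directly tied to A, C, and F. That is 3 neighbors, so the degree of D is 3.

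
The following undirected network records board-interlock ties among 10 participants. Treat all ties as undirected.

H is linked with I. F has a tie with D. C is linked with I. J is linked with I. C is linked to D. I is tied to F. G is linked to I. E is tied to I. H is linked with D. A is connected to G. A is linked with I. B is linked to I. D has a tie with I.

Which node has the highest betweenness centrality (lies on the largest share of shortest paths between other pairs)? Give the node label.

I

Unnormalized betweenness of each node: A:0, B:0, C:0, D:3/2, E:0, F:0, G:0, H:0, I:61/2, J:0.
I has the largest value, 61/2, making it the main broker — the node through which the most shortest paths run.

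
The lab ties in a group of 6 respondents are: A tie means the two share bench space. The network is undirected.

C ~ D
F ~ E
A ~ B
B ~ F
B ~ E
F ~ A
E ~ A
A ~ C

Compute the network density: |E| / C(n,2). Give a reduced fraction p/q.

There are 8 edges and 6 nodes, so the maximum possible is C(6,2) = 15.
Density = 8/15.

8/15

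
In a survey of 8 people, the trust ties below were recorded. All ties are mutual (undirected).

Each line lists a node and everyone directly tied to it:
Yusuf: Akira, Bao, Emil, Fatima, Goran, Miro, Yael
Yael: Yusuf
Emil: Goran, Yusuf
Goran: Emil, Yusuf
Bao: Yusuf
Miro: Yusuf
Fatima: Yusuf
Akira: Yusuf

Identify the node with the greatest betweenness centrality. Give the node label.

Unnormalized betweenness of each node: Akira:0, Bao:0, Emil:0, Fatima:0, Goran:0, Miro:0, Yael:0, Yusuf:20.
Yusuf has the largest value, 20, making it the main broker — the node through which the most shortest paths run.

Yusuf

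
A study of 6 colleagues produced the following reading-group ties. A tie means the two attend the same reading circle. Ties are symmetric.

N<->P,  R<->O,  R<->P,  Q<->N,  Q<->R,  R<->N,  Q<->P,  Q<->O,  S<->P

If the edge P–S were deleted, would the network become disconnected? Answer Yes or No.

Without the P–S edge there is no alternate route between P and S, so the network disconnects. It is a bridge.

Yes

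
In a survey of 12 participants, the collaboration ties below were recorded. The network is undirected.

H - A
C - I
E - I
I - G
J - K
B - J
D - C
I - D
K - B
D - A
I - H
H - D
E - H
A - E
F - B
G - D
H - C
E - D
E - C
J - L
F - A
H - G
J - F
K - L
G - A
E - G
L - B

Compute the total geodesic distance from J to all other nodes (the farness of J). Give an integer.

26

Distances from J: A:2, B:1, C:4, D:3, E:3, F:1, G:3, H:3, I:4, K:1, L:1.
Sum = 2 + 1 + 4 + 3 + 3 + 1 + 3 + 3 + 4 + 1 + 1 = 26.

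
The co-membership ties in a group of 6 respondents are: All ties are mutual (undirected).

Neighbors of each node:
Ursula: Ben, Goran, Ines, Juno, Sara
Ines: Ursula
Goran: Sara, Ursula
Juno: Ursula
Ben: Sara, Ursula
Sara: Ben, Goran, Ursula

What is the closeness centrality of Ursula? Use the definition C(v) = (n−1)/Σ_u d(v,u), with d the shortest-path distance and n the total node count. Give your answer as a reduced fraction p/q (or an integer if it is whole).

1

Distances from Ursula: Ben:1, Goran:1, Ines:1, Juno:1, Sara:1. Sum = 5.
n = 6, so closeness = 5/5 = 1.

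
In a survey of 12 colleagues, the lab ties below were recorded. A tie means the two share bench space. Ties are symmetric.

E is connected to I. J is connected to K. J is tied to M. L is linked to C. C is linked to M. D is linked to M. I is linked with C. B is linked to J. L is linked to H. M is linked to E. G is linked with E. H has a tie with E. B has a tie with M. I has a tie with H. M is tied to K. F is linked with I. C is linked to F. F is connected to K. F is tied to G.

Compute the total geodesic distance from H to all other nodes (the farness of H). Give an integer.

Distances from H: B:3, C:2, D:3, E:1, F:2, G:2, I:1, J:3, K:3, L:1, M:2.
Sum = 3 + 2 + 3 + 1 + 2 + 2 + 1 + 3 + 3 + 1 + 2 = 23.

23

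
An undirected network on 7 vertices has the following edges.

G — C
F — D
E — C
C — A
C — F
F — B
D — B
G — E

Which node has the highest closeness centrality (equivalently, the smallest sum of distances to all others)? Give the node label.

C

Farness (sum of distances to all others) for each node — A:13, B:13, C:8, D:13, E:12, F:9, G:12.
The smallest farness is 8, for C, so C has the highest closeness.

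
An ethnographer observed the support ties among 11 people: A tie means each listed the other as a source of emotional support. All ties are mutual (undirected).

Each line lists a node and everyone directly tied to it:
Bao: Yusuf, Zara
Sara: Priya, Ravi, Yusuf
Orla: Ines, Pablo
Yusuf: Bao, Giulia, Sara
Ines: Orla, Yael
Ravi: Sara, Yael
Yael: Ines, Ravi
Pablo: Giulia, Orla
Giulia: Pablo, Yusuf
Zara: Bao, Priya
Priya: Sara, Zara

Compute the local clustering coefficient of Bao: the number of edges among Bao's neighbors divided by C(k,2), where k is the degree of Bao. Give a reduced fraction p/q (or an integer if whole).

Bao's neighbors: Yusuf and Zara (k = 2).
Possible neighbor pairs: C(2,2) = 1. Edges among them: none → e = 0.
Clustering(Bao) = 0/1.

0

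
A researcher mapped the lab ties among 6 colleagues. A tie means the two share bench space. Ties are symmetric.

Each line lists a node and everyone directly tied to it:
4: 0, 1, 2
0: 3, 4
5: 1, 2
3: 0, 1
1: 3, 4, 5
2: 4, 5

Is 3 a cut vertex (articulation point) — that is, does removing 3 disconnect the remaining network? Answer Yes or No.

Even without 3, every remaining node can still reach every other (the residual graph is connected), so 3 is not a cut vertex.

No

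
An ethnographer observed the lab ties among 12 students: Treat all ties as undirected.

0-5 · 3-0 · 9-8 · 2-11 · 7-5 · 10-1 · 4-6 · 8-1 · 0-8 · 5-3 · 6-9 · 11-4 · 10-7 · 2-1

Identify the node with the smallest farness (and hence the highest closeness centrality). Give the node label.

8

Farness (sum of distances to all others) for each node — 0:26, 1:23, 2:28, 3:33, 4:35, 5:31, 6:32, 7:32, 8:22, 9:27, 10:28, 11:33.
The smallest farness is 22, for 8, so 8 has the highest closeness.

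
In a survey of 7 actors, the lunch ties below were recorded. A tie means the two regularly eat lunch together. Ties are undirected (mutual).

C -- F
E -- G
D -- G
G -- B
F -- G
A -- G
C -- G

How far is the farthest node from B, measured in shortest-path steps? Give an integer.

2

Distances from B: A:2, C:2, D:2, E:2, F:2, G:1.
The largest is 2 (to E, C, F, D, and A), so the eccentricity of B is 2.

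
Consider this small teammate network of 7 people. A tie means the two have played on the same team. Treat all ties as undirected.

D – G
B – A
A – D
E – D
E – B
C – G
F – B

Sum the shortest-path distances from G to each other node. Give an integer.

13

Distances from G: A:2, B:3, C:1, D:1, E:2, F:4.
Sum = 2 + 3 + 1 + 1 + 2 + 4 = 13.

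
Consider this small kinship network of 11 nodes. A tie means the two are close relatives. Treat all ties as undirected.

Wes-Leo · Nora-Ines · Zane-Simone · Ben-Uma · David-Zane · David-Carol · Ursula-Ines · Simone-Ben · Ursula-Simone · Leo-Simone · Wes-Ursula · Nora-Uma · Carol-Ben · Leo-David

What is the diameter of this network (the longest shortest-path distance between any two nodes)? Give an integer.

Eccentricity of each node (its greatest distance to any other): Ben:3, Carol:4, David:4, Ines:4, Leo:4, Nora:4, Simone:3, Uma:4, Ursula:3, Wes:4, Zane:4.
The maximum eccentricity is 4, realized for instance by the pair Zane–Nora via Zane – Simone – Ben – Uma – Nora. So the diameter is 4.

4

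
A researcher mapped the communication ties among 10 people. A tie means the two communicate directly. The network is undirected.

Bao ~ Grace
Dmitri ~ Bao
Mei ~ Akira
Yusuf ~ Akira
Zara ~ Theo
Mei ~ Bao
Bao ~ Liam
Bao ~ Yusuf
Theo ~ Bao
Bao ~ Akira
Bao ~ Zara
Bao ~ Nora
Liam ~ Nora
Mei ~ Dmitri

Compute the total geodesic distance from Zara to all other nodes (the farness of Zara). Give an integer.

Distances from Zara: Akira:2, Bao:1, Dmitri:2, Grace:2, Liam:2, Mei:2, Nora:2, Theo:1, Yusuf:2.
Sum = 2 + 1 + 2 + 2 + 2 + 2 + 2 + 1 + 2 = 16.

16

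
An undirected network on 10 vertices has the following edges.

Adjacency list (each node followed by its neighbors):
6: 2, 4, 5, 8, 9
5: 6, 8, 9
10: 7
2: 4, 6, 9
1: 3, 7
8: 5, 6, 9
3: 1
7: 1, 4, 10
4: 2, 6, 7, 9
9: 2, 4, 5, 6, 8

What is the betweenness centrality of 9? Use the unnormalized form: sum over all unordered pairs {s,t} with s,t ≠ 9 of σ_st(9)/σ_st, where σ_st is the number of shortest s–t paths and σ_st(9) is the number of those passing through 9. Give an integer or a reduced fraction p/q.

Pairs whose geodesics pass through 9 — 1–5: 1/2; 1–8: 1/2; 7–5: 1/2; 7–8: 1/2; 3–5: 1/2; 3–8: 1/2; 10–5: 1/2; 10–8: 1/2; 5–2: 1/2; 5–4: 1/2; 8–2: 1/2; 8–4: 1/2.
All other pairs contribute 0.
Summing the contributions gives betweenness(9) = 6.

6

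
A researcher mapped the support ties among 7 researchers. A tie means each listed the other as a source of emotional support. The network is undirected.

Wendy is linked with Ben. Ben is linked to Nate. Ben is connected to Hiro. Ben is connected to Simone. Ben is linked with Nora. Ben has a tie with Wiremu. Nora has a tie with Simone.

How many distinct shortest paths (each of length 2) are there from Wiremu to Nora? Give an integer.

The shortest distance is 2, and the only length-2 path is Wiremu–Ben–Nora. So there is exactly 1 shortest path.

1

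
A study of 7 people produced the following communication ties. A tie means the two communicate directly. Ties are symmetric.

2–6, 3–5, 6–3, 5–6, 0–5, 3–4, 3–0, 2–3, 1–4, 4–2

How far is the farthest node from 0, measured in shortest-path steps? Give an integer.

Distances from 0: 1:3, 2:2, 3:1, 4:2, 5:1, 6:2.
The largest is 3 (to 1), so the eccentricity of 0 is 3.

3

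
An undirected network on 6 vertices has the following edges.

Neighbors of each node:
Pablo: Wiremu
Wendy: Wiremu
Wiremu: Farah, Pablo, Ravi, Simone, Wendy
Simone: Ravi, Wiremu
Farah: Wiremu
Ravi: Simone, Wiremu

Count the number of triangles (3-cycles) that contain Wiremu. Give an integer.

Wiremu's neighbors: Farah, Pablo, Ravi, Simone, and Wendy.
Neighbor pairs that are themselves tied: Wiremu–Ravi–Simone. Each forms one triangle with Wiremu, for 1 in total.

1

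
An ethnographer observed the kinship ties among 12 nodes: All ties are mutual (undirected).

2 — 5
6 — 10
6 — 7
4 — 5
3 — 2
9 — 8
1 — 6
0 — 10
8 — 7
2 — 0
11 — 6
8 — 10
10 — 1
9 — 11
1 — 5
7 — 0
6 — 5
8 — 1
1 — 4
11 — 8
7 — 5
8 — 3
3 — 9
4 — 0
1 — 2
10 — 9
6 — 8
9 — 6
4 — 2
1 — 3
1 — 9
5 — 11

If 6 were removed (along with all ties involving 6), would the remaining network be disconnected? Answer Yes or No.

No

Even without 6, every remaining node can still reach every other (the residual graph is connected), so 6 is not a cut vertex.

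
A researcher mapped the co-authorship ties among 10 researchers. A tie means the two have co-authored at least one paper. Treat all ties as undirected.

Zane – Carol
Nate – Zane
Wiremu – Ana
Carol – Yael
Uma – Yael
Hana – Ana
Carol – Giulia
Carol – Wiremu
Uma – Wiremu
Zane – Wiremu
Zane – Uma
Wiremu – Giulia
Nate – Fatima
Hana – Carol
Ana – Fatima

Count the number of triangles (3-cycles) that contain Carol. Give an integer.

Carol's neighbors: Giulia, Hana, Wiremu, Yael, and Zane.
Neighbor pairs that are themselves tied: Carol–Giulia–Wiremu; Carol–Wiremu–Zane. Each forms one triangle with Carol, for 2 in total.

2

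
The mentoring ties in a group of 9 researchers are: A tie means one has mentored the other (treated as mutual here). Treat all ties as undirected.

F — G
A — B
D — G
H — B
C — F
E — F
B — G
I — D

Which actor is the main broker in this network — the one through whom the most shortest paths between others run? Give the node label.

G

Unnormalized betweenness of each node: A:0, B:13, C:0, D:7, E:0, F:13, G:21, H:0, I:0.
G has the largest value, 21, making it the main broker — the node through which the most shortest paths run.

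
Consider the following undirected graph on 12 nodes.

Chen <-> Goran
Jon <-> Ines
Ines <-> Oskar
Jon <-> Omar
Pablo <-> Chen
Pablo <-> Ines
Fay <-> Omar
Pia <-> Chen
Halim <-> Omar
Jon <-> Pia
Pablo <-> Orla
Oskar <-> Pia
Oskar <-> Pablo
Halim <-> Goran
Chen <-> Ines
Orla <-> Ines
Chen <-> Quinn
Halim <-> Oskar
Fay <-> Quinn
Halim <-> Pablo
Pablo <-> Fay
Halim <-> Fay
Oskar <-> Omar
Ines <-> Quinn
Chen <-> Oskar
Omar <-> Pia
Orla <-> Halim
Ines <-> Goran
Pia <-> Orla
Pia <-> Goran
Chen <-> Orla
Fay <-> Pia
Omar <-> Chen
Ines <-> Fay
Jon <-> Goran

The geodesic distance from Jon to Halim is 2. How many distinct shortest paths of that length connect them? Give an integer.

2

The shortest distance is 2. The length-2 paths are: Jon–Omar–Halim; Jon–Goran–Halim.
That gives 2 distinct shortest paths.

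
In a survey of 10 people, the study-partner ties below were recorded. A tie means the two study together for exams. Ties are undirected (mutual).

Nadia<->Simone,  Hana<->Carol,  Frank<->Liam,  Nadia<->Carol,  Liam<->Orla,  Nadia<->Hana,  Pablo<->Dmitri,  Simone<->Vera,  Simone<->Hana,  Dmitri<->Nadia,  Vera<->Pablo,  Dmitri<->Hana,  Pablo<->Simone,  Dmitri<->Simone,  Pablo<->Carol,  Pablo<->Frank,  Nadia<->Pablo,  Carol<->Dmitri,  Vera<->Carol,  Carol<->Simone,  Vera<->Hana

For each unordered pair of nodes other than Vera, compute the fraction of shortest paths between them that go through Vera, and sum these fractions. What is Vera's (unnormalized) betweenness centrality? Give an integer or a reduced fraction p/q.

Pairs whose geodesics pass through Vera — Orla–Hana: 1/5; Frank–Hana: 1/5; Liam–Hana: 1/5; Pablo–Hana: 1/5.
All other pairs contribute 0.
Summing the contributions gives betweenness(Vera) = 4/5.

4/5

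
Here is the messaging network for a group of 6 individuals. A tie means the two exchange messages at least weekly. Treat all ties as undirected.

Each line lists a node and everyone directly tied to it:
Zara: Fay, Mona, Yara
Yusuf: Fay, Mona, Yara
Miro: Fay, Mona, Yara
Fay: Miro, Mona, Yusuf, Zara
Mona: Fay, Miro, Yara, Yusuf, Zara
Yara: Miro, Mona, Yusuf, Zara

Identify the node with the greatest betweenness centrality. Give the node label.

Mona

Unnormalized betweenness of each node: Fay:1, Miro:1/4, Mona:5/4, Yara:1, Yusuf:1/4, Zara:1/4.
Mona has the largest value, 5/4, making it the main broker — the node through which the most shortest paths run.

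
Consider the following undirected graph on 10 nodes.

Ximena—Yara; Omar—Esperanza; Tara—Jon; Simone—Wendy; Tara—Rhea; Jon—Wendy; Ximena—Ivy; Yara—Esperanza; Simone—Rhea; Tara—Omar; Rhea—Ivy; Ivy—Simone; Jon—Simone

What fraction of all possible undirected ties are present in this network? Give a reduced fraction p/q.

There are 13 edges and 10 nodes, so the maximum possible is C(10,2) = 45.
Density = 13/45.

13/45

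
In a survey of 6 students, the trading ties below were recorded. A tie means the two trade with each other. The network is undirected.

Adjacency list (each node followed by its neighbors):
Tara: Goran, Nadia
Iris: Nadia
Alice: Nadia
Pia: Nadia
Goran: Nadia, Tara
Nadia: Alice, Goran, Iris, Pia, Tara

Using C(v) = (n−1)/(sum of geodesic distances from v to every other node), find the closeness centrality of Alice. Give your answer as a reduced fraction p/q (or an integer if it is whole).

Distances from Alice: Goran:2, Iris:2, Nadia:1, Pia:2, Tara:2. Sum = 9.
n = 6, so closeness = 5/9.

5/9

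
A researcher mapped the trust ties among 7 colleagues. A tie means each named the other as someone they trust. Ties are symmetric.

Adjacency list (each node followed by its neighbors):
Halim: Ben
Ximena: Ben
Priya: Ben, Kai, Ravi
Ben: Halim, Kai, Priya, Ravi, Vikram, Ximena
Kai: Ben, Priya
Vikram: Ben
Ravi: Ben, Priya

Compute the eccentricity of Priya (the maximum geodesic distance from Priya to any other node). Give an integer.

2

Distances from Priya: Ben:1, Halim:2, Kai:1, Ravi:1, Vikram:2, Ximena:2.
The largest is 2 (to Halim, Vikram, and Ximena), so the eccentricity of Priya is 2.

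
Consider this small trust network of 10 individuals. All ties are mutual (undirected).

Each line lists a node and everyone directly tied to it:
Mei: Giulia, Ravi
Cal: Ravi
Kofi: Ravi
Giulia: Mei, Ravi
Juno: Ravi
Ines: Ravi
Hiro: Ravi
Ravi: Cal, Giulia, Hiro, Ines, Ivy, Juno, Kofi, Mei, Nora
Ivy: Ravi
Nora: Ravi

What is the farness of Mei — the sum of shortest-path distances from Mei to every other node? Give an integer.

Distances from Mei: Cal:2, Giulia:1, Hiro:2, Ines:2, Ivy:2, Juno:2, Kofi:2, Nora:2, Ravi:1.
Sum = 2 + 1 + 2 + 2 + 2 + 2 + 2 + 2 + 1 = 16.

16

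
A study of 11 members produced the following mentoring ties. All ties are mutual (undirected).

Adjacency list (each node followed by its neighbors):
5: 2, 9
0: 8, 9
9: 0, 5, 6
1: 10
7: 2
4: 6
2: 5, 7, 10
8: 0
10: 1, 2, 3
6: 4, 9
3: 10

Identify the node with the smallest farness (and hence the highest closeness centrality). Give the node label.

Farness (sum of distances to all others) for each node — 0:30, 1:37, 2:23, 3:37, 4:39, 5:22, 6:30, 7:32, 8:39, 9:23, 10:28.
The smallest farness is 22, for 5, so 5 has the highest closeness.

5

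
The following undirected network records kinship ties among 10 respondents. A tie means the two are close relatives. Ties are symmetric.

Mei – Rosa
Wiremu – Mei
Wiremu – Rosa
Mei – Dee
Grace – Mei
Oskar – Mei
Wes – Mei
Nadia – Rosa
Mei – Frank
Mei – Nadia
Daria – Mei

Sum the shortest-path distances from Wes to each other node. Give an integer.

17

Distances from Wes: Daria:2, Dee:2, Frank:2, Grace:2, Mei:1, Nadia:2, Oskar:2, Rosa:2, Wiremu:2.
Sum = 2 + 2 + 2 + 2 + 1 + 2 + 2 + 2 + 2 = 17.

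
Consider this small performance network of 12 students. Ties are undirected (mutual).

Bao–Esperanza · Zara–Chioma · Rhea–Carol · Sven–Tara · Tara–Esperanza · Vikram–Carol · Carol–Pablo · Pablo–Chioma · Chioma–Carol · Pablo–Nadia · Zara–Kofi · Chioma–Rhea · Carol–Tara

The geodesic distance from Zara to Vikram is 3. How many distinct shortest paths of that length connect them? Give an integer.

The shortest distance is 3, and the only length-3 path is Zara–Chioma–Carol–Vikram. So there is exactly 1 shortest path.

1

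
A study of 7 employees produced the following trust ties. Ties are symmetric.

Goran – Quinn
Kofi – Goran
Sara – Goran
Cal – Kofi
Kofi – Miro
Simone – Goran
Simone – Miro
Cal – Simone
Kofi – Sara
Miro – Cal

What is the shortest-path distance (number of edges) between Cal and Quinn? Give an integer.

3

One shortest route is Cal – Kofi – Goran – Quinn, which uses 3 edges, and at distance 2 from Cal we only reach {Goran, Sara}, which does not include Quinn. So d(Cal,Quinn) = 3.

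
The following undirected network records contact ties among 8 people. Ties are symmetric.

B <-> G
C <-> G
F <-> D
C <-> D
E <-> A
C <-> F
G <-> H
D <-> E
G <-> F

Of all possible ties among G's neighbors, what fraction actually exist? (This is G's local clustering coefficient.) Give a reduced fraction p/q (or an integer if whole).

1/6

G's neighbors: B, C, F, and H (k = 4).
Possible neighbor pairs: C(4,2) = 6. Edges among them: C–F → e = 1.
Clustering(G) = 1/6.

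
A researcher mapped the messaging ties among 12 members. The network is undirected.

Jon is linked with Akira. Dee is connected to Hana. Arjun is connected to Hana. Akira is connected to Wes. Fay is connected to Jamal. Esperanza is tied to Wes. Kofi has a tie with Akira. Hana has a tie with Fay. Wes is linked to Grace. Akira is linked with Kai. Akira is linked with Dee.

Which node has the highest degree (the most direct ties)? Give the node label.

Akira

Degrees — Akira:5, Arjun:1, Dee:2, Esperanza:1, Fay:2, Grace:1, Hana:3, Jamal:1, Jon:1, Kai:1, Kofi:1, Wes:3.
The maximum is 5, attained only by Akira.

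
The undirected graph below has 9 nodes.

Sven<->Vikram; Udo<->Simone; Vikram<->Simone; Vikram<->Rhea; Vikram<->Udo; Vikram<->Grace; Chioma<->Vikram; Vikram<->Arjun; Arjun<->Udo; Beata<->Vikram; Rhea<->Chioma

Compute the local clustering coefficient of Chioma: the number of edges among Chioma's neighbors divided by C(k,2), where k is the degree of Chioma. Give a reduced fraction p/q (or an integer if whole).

1

Chioma's neighbors: Rhea and Vikram (k = 2).
Possible neighbor pairs: C(2,2) = 1. Edges among them: Rhea–Vikram → e = 1.
Clustering(Chioma) = 1/1.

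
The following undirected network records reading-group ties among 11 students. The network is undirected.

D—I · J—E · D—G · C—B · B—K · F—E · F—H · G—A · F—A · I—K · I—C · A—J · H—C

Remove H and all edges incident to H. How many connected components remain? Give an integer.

H's neighbors (C and F) remain reachable from one another through other ties, so the rest of the network stays in one piece.

1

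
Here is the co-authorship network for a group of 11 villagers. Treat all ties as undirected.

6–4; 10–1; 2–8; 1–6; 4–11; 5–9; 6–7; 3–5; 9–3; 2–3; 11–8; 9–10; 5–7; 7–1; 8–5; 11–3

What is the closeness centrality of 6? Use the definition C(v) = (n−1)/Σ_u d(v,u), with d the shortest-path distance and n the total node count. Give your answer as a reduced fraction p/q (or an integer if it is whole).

5/11

Distances from 6: 1:1, 2:4, 3:3, 4:1, 5:2, 7:1, 8:3, 9:3, 10:2, 11:2. Sum = 22.
n = 11, so closeness = 10/22 = 5/11.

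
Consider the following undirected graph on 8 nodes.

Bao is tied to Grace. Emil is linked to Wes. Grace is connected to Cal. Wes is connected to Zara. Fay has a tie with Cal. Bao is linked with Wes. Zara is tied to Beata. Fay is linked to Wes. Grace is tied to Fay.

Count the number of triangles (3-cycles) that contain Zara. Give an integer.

Zara's neighbors are Beata and Wes, but none of them are tied to each other, so no triangle contains Zara.

0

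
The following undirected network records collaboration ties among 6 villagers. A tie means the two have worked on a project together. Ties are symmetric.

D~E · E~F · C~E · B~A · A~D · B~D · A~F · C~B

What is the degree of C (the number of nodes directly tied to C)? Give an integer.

C is directly tied to B and E. That is 2 neighbors, so the degree of C is 2.

2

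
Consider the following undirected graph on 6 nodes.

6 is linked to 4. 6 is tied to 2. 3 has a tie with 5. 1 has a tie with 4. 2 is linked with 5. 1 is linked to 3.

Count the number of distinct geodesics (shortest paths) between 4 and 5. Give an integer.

2

The shortest distance is 3. The length-3 paths are: 4–1–3–5; 4–6–2–5.
That gives 2 distinct shortest paths.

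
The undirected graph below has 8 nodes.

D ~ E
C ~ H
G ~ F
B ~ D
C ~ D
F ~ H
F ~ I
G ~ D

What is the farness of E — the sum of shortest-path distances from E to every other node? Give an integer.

17

Distances from E: B:2, C:2, D:1, F:3, G:2, H:3, I:4.
Sum = 2 + 2 + 1 + 3 + 2 + 3 + 4 = 17.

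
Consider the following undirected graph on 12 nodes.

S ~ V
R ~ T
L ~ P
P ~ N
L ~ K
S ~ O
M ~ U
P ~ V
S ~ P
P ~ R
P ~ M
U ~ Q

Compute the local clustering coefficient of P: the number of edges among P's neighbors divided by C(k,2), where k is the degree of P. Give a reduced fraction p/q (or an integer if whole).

1/15

P's neighbors: L, M, N, R, S, and V (k = 6).
Possible neighbor pairs: C(6,2) = 15. Edges among them: S–V → e = 1.
Clustering(P) = 1/15.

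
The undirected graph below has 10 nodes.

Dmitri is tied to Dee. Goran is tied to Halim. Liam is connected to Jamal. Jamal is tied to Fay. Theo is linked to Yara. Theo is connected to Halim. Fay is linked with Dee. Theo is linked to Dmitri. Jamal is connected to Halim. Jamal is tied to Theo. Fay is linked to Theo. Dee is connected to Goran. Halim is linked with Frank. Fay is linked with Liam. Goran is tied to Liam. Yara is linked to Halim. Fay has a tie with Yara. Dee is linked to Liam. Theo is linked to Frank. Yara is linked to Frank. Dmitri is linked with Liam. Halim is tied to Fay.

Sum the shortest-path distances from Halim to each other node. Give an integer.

12

Distances from Halim: Dee:2, Dmitri:2, Fay:1, Frank:1, Goran:1, Jamal:1, Liam:2, Theo:1, Yara:1.
Sum = 2 + 2 + 1 + 1 + 1 + 1 + 2 + 1 + 1 = 12.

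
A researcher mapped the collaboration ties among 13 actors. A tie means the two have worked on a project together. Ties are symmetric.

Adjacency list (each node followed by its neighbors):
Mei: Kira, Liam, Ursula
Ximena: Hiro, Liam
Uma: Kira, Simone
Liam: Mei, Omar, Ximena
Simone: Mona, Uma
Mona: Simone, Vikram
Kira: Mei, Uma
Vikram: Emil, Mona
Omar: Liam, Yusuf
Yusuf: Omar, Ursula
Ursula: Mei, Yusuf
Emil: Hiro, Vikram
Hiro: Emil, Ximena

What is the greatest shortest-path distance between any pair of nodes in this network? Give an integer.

6

Eccentricity of each node (its greatest distance to any other): Emil:5, Hiro:5, Kira:5, Liam:5, Mei:5, Mona:6, Omar:6, Simone:5, Uma:5, Ursula:6, Vikram:6, Ximena:5, Yusuf:6.
The maximum eccentricity is 6, realized for instance by the pair Ursula–Vikram via Ursula – Mei – Liam – Ximena – Hiro – Emil – Vikram. So the diameter is 6.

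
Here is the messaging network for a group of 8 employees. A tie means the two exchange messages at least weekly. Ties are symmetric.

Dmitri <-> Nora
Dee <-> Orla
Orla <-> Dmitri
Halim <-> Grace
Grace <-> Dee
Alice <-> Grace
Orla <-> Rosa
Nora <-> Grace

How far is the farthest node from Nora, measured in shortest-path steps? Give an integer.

Distances from Nora: Alice:2, Dee:2, Dmitri:1, Grace:1, Halim:2, Orla:2, Rosa:3.
The largest is 3 (to Rosa), so the eccentricity of Nora is 3.

3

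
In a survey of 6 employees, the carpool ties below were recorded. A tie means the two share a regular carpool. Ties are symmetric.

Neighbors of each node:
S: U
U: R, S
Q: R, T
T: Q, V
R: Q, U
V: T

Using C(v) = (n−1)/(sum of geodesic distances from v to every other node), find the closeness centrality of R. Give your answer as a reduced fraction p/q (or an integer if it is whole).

Distances from R: Q:1, S:2, T:2, U:1, V:3. Sum = 9.
n = 6, so closeness = 5/9.

5/9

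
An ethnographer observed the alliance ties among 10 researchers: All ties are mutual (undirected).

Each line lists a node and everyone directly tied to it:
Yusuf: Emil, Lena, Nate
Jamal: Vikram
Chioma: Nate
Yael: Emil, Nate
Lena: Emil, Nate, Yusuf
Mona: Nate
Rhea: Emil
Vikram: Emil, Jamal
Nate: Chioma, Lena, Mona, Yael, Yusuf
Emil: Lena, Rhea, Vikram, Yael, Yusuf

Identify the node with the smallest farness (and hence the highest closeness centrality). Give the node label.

Farness (sum of distances to all others) for each node — Chioma:25, Emil:15, Jamal:29, Lena:16, Mona:25, Nate:17, Rhea:23, Vikram:21, Yael:17, Yusuf:16.
The smallest farness is 15, for Emil, so Emil has the highest closeness.

Emil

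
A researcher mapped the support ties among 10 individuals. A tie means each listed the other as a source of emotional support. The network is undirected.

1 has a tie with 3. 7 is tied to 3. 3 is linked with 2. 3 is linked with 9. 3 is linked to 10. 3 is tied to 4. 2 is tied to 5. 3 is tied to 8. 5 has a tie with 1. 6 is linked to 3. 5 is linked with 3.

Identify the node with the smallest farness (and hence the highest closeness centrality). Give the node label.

3

Farness (sum of distances to all others) for each node — 1:16, 2:16, 3:9, 4:17, 5:15, 6:17, 7:17, 8:17, 9:17, 10:17.
The smallest farness is 9, for 3, so 3 has the highest closeness.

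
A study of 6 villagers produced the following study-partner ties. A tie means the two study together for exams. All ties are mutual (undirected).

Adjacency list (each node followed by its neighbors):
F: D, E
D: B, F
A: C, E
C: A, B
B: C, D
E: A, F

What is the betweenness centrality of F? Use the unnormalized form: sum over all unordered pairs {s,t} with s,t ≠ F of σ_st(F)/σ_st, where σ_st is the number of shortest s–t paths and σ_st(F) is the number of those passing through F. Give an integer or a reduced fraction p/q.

2

Pairs whose geodesics pass through F — B–E: 1/2; E–D: 1; A–D: 1/2.
All other pairs contribute 0.
Summing the contributions gives betweenness(F) = 2.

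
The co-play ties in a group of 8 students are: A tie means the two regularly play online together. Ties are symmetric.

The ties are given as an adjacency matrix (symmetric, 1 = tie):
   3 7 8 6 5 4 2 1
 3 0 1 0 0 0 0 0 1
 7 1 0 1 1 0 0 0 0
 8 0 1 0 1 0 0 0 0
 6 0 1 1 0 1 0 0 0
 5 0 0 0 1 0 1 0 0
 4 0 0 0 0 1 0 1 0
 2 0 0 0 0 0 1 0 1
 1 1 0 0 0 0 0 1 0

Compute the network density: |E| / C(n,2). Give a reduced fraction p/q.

There are 9 edges and 8 nodes, so the maximum possible is C(8,2) = 28.
Density = 9/28.

9/28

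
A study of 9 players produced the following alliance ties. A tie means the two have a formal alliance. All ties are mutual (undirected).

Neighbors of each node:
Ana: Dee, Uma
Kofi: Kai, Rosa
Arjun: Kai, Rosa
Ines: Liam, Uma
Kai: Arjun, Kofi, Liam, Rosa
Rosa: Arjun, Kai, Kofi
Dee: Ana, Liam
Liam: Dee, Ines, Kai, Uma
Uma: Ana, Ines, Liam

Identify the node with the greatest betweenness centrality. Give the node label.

Liam

Unnormalized betweenness of each node: Ana:1/2, Arjun:0, Dee:5/2, Ines:0, Kai:31/2, Kofi:0, Liam:35/2, Rosa:1/2, Uma:7/2.
Liam has the largest value, 35/2, making it the main broker — the node through which the most shortest paths run.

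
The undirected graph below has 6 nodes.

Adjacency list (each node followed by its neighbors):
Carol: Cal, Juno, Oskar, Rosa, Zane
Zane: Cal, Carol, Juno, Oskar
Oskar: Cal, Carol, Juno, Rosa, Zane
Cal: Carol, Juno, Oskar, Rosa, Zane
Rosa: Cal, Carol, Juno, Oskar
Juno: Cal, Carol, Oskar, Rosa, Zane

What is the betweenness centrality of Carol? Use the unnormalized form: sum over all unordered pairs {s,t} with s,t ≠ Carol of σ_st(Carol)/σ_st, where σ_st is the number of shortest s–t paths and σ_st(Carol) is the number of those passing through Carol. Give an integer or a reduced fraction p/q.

Pairs whose geodesics pass through Carol — Rosa–Zane: 1/4.
All other pairs contribute 0.
Summing the contributions gives betweenness(Carol) = 1/4.

1/4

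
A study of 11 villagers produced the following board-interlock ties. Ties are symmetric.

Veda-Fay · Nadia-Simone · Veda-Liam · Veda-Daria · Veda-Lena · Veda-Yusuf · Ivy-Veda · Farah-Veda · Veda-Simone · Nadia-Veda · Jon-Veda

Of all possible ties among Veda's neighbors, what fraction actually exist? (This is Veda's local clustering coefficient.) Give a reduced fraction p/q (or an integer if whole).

1/45

Veda's neighbors: Daria, Farah, Fay, Ivy, Jon, Lena, Liam, Nadia, Simone, and Yusuf (k = 10).
Possible neighbor pairs: C(10,2) = 45. Edges among them: Nadia–Simone → e = 1.
Clustering(Veda) = 1/45.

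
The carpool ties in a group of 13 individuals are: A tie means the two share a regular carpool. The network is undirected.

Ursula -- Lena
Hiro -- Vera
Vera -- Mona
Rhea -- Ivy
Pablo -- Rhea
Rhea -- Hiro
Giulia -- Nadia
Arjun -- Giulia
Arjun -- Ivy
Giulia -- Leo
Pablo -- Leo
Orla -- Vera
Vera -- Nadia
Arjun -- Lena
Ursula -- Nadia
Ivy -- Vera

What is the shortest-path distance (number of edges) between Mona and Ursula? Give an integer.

One shortest route is Mona – Vera – Nadia – Ursula, which uses 3 edges, and at distance 2 from Mona we only reach {Hiro, Ivy, Nadia, Orla}, which does not include Ursula. So d(Mona,Ursula) = 3.

3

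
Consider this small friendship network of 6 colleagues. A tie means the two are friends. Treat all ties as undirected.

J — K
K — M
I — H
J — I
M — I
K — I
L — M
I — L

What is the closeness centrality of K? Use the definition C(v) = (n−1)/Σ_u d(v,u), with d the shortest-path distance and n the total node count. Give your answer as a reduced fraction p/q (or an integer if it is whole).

5/7

Distances from K: H:2, I:1, J:1, L:2, M:1. Sum = 7.
n = 6, so closeness = 5/7.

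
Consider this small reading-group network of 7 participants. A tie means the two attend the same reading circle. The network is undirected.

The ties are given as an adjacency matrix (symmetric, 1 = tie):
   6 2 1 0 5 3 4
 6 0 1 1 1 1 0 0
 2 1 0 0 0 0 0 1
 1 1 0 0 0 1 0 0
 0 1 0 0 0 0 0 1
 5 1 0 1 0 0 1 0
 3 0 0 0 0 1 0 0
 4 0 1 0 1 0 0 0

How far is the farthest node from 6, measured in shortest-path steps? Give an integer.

2

Distances from 6: 0:1, 1:1, 2:1, 3:2, 4:2, 5:1.
The largest is 2 (to 4 and 3), so the eccentricity of 6 is 2.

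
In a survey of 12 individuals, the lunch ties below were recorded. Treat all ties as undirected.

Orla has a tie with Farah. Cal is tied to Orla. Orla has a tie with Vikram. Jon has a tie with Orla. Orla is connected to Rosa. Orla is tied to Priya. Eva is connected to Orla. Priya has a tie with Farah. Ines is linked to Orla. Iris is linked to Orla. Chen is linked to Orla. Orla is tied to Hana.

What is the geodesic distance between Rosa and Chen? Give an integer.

One shortest route is Rosa – Orla – Chen, which uses 2 edges, and Rosa and Chen are not directly tied, so nothing shorter exists. So d(Rosa,Chen) = 2.

2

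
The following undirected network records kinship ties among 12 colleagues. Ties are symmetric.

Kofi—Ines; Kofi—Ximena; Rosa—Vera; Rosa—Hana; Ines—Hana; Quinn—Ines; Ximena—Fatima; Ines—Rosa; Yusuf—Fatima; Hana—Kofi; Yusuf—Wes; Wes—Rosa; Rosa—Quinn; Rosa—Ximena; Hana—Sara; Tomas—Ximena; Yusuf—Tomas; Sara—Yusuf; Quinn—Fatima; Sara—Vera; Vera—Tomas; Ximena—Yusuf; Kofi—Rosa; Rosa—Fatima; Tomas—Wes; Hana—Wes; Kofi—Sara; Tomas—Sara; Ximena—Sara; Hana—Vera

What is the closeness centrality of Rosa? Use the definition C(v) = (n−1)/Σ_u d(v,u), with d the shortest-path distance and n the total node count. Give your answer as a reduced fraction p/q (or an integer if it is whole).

Distances from Rosa: Fatima:1, Hana:1, Ines:1, Kofi:1, Quinn:1, Sara:2, Tomas:2, Vera:1, Wes:1, Ximena:1, Yusuf:2. Sum = 14.
n = 12, so closeness = 11/14.

11/14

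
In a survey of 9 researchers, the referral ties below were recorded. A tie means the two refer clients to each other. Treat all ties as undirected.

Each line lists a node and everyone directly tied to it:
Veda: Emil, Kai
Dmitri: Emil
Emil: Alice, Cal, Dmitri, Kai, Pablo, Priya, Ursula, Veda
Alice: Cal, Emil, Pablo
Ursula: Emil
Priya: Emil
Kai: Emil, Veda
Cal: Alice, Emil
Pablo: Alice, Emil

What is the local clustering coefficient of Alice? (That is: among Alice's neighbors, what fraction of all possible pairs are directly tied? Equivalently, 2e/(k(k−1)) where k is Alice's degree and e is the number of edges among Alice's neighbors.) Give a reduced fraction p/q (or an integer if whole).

Alice's neighbors: Cal, Emil, and Pablo (k = 3).
Possible neighbor pairs: C(3,2) = 3. Edges among them: Cal–Emil, Emil–Pablo → e = 2.
Clustering(Alice) = 2/3.

2/3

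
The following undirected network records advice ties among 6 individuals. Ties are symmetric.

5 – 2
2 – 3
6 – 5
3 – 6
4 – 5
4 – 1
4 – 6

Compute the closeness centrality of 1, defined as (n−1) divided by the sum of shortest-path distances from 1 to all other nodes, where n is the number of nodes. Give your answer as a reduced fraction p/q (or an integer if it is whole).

Distances from 1: 2:3, 3:3, 4:1, 5:2, 6:2. Sum = 11.
n = 6, so closeness = 5/11.

5/11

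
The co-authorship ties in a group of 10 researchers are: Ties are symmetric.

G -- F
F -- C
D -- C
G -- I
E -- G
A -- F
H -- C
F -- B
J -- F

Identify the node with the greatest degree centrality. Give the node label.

F

Degrees — A:1, B:1, C:3, D:1, E:1, F:5, G:3, H:1, I:1, J:1.
The maximum is 5, attained only by F.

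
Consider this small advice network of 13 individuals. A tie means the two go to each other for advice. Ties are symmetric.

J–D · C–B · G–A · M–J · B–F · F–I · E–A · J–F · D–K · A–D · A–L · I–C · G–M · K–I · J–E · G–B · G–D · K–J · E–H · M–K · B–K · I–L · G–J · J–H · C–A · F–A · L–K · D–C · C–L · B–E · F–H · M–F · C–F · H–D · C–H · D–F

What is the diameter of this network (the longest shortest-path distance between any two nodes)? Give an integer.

Eccentricity of each node (its greatest distance to any other): A:2, B:2, C:2, D:2, E:3, F:2, G:3, H:2, I:3, J:2, K:2, L:2, M:2.
The maximum eccentricity is 3, realized for instance by the pair G–I via G – A – L – I. So the diameter is 3.

3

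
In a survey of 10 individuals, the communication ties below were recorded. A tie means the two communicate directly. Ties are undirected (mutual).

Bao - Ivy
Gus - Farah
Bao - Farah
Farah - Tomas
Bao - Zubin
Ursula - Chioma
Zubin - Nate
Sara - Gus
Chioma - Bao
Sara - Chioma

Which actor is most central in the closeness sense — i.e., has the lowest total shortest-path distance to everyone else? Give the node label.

Farness (sum of distances to all others) for each node — Bao:14, Chioma:17, Farah:17, Gus:21, Ivy:22, Nate:28, Sara:21, Tomas:25, Ursula:25, Zubin:20.
The smallest farness is 14, for Bao, so Bao has the highest closeness.

Bao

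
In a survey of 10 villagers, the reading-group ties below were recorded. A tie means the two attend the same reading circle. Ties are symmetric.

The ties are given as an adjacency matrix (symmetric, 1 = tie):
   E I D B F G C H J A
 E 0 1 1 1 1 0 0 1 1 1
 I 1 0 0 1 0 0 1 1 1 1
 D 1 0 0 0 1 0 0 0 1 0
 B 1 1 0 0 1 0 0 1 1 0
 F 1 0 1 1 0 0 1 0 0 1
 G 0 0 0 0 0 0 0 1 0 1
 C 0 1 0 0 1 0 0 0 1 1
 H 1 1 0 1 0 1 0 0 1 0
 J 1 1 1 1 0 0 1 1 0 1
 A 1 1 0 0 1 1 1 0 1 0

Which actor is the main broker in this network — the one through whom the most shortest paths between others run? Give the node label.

A

Unnormalized betweenness of each node: A:24/5, B:19/20, C:9/20, D:1/5, E:211/60, F:11/5, G:1/4, H:29/10, I:19/12, J:83/20.
A has the largest value, 24/5, making it the main broker — the node through which the most shortest paths run.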